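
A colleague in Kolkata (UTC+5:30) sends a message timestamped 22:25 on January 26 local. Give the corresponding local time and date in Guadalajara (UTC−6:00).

10:55 on January 26

In UTC: 22:25 − 5:30 = 16:55 on Jan 26.
Guadalajara is UTC−6:00: 16:55 − 6:00 = 10:55 on Jan 26.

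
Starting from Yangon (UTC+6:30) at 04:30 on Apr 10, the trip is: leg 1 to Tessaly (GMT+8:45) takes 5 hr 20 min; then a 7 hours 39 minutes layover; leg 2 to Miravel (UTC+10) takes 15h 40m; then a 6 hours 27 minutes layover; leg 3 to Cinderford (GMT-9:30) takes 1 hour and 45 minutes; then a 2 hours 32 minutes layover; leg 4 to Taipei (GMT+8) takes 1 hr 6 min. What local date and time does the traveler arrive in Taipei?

Convert departure to UTC: 04:30 − 6:30 = 22:00 UTC on Apr 9.
Add 5 hours 20 minutes leg 1 → 03:20 UTC (Apr 10).
Add 7 hours and 39 minutes layover in Tessaly → 10:59 UTC.
Add 15 hours 40 minutes leg 2 → 02:39 UTC (Apr 11).
Add 6 hours 27 minutes layover in Miravel → 09:06 UTC.
Add 1 hour and 45 minutes leg 3 → 10:51 UTC.
Add 2 hours and 32 minutes layover in Cinderford → 13:23 UTC.
Add 1 hour 6 minutes leg 4 → 14:29 UTC.
Taipei is UTC+8:00, so local arrival = 14:29 + 8:00 = 22:29 on Apr 11.

22:29 on Apr 11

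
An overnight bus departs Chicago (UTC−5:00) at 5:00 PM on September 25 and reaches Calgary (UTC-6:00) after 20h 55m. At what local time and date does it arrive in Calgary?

12:55 PM on Sep 26

Convert departure to UTC: 5:00 PM + 5:00 = 10:00 PM UTC on Sep 25.
Add 20 hours 55 minutes travel time → 6:55 PM UTC (Sep 26).
Calgary is UTC−6:00, so local arrival = 6:55 PM − 6:00 = 12:55 PM on Sep 26.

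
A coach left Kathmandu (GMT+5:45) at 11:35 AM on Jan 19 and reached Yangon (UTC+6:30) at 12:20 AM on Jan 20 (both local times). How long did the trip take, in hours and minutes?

Departure in UTC: 11:35 AM − 5:45 = 5:50 AM on Jan 19.
Arrival in UTC: 12:20 AM − 6:30 = 5:50 PM on Jan 19.
Elapsed = 5:50 PM − 5:50 AM = 12 hours.

12 hours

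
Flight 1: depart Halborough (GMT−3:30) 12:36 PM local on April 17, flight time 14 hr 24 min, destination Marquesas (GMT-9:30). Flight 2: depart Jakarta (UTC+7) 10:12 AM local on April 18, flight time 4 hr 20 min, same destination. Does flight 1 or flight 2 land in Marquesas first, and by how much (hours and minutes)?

Flight 1 in UTC: 12:36 PM + 3:30 = 4:06 PM on Apr 17.
+14 hours 24 minutes → arrive 6:30 AM UTC on Apr 18.
Flight 2 in UTC: 10:12 AM − 7:00 = 3:12 AM on Apr 18.
+4 hours 20 minutes → arrive 7:32 AM UTC on Apr 18.
Flight 1 lands earlier by 1 hour 2 minutes.

the first, by 1 hour 2 minutes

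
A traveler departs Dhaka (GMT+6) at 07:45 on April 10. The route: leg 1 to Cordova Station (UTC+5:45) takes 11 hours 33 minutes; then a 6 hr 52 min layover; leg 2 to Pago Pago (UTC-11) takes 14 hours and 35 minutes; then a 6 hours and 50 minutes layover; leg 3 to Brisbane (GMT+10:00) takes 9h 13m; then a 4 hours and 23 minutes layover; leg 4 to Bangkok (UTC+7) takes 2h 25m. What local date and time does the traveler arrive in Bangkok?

Convert departure to UTC: 07:45 − 6:00 = 01:45 UTC on Apr 10.
Add 11 hours 33 minutes leg 1 → 13:18 UTC.
Add 6 hours 52 minutes layover in Cordova Station → 20:10 UTC.
Add 14 hours 35 minutes leg 2 → 10:45 UTC (Apr 11).
Add 6 hours 50 minutes layover in Pago Pago → 17:35 UTC.
Add 9 hours and 13 minutes leg 3 → 02:48 UTC (Apr 12).
Add 4 hours 23 minutes layover in Brisbane → 07:11 UTC.
Add 2 hours and 25 minutes leg 4 → 09:36 UTC.
Bangkok is UTC+7:00, so local arrival = 09:36 + 7:00 = 16:36 on Apr 12.

16:36 on April 12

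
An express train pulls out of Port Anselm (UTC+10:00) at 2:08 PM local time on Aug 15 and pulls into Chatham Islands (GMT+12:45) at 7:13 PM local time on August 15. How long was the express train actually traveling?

2 hours 20 minutes

Chatham Islands is 2:45 ahead of Port Anselm.
Clock-face elapsed time (ignoring zones) is 5 hours 5 minutes.
Actual elapsed = 5 hours 5 minutes − 2:45 = 2 hours 20 minutes.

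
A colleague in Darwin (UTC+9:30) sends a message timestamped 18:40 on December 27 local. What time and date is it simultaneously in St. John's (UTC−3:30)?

St. John's is 13:00 behind Darwin.
Shift by the zone difference: 18:40 − 13:00 = 05:40 on Dec 27 in St. John's.

05:40 on Dec 27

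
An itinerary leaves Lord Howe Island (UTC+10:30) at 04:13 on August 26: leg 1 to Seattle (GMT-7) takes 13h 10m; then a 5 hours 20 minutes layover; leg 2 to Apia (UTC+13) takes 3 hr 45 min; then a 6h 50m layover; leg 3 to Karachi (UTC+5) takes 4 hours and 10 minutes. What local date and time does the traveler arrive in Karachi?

07:58 on August 27

Convert departure to UTC: 04:13 − 10:30 = 17:43 UTC on Aug 25.
Add 13 hours and 10 minutes leg 1 → 06:53 UTC (Aug 26).
Add 5 hours and 20 minutes layover in Seattle → 12:13 UTC.
Add 3 hours and 45 minutes leg 2 → 15:58 UTC.
Add 6 hours and 50 minutes layover in Apia → 22:48 UTC.
Add 4 hours and 10 minutes leg 3 → 02:58 UTC (Aug 27).
Karachi is UTC+5:00, so local arrival = 02:58 + 5:00 = 07:58 on Aug 27.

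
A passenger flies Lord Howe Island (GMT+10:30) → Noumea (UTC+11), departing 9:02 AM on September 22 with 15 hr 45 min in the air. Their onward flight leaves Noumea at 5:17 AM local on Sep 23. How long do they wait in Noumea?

Convert departure to UTC: 9:02 AM − 10:30 = 10:32 PM UTC on Sep 21.
Add 15 hours 45 minutes flight time → 2:17 PM UTC (Sep 22).
Noumea is UTC+11:00, so local arrival = 2:17 PM + 11:00 = 1:17 AM on Sep 23.
Layover = 5:17 AM − 1:17 AM = 4 hours.

4 hours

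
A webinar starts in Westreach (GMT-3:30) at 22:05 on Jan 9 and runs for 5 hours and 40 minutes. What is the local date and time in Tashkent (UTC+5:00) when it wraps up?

Convert start to UTC: 22:05 + 3:30 = 01:35 UTC on Jan 10.
Add 5 hours and 40 minutes duration → 07:15 UTC.
Tashkent is UTC+5:00, so local end time = 07:15 + 5:00 = 12:15 on Jan 10.

12:15 on Jan 10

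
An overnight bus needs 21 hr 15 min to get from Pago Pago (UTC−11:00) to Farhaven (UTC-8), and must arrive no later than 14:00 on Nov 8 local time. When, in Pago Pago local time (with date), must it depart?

Target arrival in UTC: 14:00 + 8:00 = 22:00 on Nov 8.
Subtract 21 hours 15 minutes → departure 00:45 UTC on Nov 8.
Pago Pago is UTC−11:00: 00:45 − 11:00 = 13:45 on Nov 7.

13:45 on November 7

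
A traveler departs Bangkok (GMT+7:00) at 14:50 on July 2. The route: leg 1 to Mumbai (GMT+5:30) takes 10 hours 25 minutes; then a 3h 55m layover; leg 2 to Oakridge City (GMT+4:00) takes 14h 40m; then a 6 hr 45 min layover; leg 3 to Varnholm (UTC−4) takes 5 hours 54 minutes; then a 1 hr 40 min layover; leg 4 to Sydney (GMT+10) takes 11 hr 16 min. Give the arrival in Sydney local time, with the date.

Convert departure to UTC: 14:50 − 7:00 = 07:50 UTC on Jul 2.
Add 10 hours 25 minutes leg 1 → 18:15 UTC.
Add 3 hours and 55 minutes layover in Mumbai → 22:10 UTC.
Add 14 hours and 40 minutes leg 2 → 12:50 UTC (Jul 3).
Add 6 hours 45 minutes layover in Oakridge City → 19:35 UTC.
Add 5 hours 54 minutes leg 3 → 01:29 UTC (Jul 4).
Add 1 hour and 40 minutes layover in Varnholm → 03:09 UTC.
Add 11 hours and 16 minutes leg 4 → 14:25 UTC.
Sydney is UTC+10:00, so local arrival = 14:25 + 10:00 = 00:25 on Jul 5.

00:25 on Jul 5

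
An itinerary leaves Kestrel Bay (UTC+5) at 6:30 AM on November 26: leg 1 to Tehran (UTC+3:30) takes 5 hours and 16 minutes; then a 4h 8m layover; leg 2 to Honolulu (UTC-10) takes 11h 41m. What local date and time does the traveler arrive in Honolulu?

Convert departure to UTC: 6:30 AM − 5:00 = 1:30 AM UTC on Nov 26.
Add 5 hours 16 minutes leg 1 → 6:46 AM UTC.
Add 4 hours 8 minutes layover in Tehran → 10:54 AM UTC.
Add 11 hours and 41 minutes leg 2 → 10:35 PM UTC.
Honolulu is UTC−10:00, so local arrival = 10:35 PM − 10:00 = 12:35 PM on Nov 26.

12:35 PM on November 26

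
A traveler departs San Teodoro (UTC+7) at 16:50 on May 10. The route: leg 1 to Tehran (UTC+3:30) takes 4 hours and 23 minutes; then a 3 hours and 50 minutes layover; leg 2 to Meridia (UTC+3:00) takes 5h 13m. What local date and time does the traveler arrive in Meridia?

02:16 on May 11

Convert departure to UTC: 16:50 − 7:00 = 09:50 UTC on May 10.
Add 4 hours 23 minutes leg 1 → 14:13 UTC.
Add 3 hours 50 minutes layover in Tehran → 18:03 UTC.
Add 5 hours 13 minutes leg 2 → 23:16 UTC.
Meridia is UTC+3:00, so local arrival = 23:16 + 3:00 = 02:16 on May 11.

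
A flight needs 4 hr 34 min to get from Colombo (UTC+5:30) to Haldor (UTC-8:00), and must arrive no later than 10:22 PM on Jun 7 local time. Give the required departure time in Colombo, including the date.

Target arrival in UTC: 10:22 PM + 8:00 = 6:22 AM on Jun 8.
Subtract 4 hours 34 minutes → departure 1:48 AM UTC on Jun 8.
Colombo is UTC+5:30: 1:48 AM + 5:30 = 7:18 AM on Jun 8.

7:18 AM on Jun 8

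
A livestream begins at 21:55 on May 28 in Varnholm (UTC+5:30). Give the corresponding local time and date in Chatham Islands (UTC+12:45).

In UTC: 21:55 − 5:30 = 16:25 on May 28.
Chatham Islands is UTC+12:45: 16:25 + 12:45 = 05:10 on May 29.

05:10 on May 29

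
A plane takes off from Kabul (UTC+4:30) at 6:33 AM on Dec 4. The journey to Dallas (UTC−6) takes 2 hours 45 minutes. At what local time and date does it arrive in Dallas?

Convert departure to UTC: 6:33 AM − 4:30 = 2:03 AM UTC on Dec 4.
Add 2 hours 45 minutes travel time → 4:48 AM UTC.
Dallas is UTC−6:00, so local arrival = 4:48 AM − 6:00 = 10:48 PM on Dec 3.

10:48 PM on December 3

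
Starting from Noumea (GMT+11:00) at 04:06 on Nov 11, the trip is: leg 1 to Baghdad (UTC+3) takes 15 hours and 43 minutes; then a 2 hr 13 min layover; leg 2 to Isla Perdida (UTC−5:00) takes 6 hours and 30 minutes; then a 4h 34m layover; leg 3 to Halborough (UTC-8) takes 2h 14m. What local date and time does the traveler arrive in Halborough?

16:20 on November 11

Convert departure to UTC: 04:06 − 11:00 = 17:06 UTC on Nov 10.
Add 15 hours and 43 minutes leg 1 → 08:49 UTC (Nov 11).
Add 2 hours and 13 minutes layover in Baghdad → 11:02 UTC.
Add 6 hours 30 minutes leg 2 → 17:32 UTC.
Add 4 hours 34 minutes layover in Isla Perdida → 22:06 UTC.
Add 2 hours 14 minutes leg 3 → 00:20 UTC (Nov 12).
Halborough is UTC−8:00, so local arrival = 00:20 − 8:00 = 16:20 on Nov 11.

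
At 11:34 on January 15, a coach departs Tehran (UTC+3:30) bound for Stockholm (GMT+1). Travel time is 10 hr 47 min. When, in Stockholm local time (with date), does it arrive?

19:51 on January 15

Convert departure to UTC: 11:34 − 3:30 = 08:04 UTC on Jan 15.
Add 10 hours 47 minutes travel time → 18:51 UTC.
Stockholm is UTC+1:00, so local arrival = 18:51 + 1:00 = 19:51 on Jan 15.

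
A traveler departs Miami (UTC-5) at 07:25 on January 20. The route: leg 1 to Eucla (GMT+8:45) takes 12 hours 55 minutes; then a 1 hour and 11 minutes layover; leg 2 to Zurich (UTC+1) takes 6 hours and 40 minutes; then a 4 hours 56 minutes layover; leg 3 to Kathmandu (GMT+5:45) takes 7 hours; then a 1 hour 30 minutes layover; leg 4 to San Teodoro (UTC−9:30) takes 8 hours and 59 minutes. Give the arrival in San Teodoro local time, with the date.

Convert departure to UTC: 07:25 + 5:00 = 12:25 UTC on Jan 20.
Add 12 hours and 55 minutes leg 1 → 01:20 UTC (Jan 21).
Add 1 hour and 11 minutes layover in Eucla → 02:31 UTC.
Add 6 hours and 40 minutes leg 2 → 09:11 UTC.
Add 4 hours and 56 minutes layover in Zurich → 14:07 UTC.
Add 7 hours leg 3 → 21:07 UTC.
Add 1 hour and 30 minutes layover in Kathmandu → 22:37 UTC.
Add 8 hours 59 minutes leg 4 → 07:36 UTC (Jan 22).
San Teodoro is UTC−9:30, so local arrival = 07:36 − 9:30 = 22:06 on Jan 21.

22:06 on Jan 21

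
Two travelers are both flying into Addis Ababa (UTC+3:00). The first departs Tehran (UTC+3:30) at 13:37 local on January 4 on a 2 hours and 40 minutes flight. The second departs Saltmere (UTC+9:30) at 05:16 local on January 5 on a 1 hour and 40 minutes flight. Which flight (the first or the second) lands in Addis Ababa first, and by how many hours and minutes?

the first, by 8 hours 39 minutes

Flight 1 in UTC: 13:37 − 3:30 = 10:07 on Jan 4.
+2 hours and 40 minutes → arrive 12:47 UTC on Jan 4.
Flight 2 in UTC: 05:16 − 9:30 = 19:46 on Jan 4.
+1 hour and 40 minutes → arrive 21:26 UTC on Jan 4.
Flight 1 lands earlier by 8 hours 39 minutes.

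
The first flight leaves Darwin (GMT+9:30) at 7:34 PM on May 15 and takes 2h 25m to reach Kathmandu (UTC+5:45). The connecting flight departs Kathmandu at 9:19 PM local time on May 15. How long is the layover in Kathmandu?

Convert departure to UTC: 7:34 PM − 9:30 = 10:04 AM UTC on May 15.
Add 2 hours and 25 minutes flight time → 12:29 PM UTC.
Kathmandu is UTC+5:45, so local arrival = 12:29 PM + 5:45 = 6:14 PM on May 15.
Layover = 9:19 PM − 6:14 PM = 3 hours 5 minutes.

3 hours 5 minutes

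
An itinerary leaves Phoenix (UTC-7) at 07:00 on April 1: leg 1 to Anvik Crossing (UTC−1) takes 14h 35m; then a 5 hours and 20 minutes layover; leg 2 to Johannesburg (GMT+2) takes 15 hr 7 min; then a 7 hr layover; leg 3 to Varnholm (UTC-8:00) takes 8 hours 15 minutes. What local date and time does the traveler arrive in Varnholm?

Convert departure to UTC: 07:00 + 7:00 = 14:00 UTC on Apr 1.
Add 14 hours 35 minutes leg 1 → 04:35 UTC (Apr 2).
Add 5 hours 20 minutes layover in Anvik Crossing → 09:55 UTC.
Add 15 hours and 7 minutes leg 2 → 01:02 UTC (Apr 3).
Add 7 hours layover in Johannesburg → 08:02 UTC.
Add 8 hours and 15 minutes leg 3 → 16:17 UTC.
Varnholm is UTC−8:00, so local arrival = 16:17 − 8:00 = 08:17 on Apr 3.

08:17 on April 3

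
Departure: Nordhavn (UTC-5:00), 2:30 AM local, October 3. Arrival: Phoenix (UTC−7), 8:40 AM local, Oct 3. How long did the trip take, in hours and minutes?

8 hours 10 minutes

Departure in UTC: 2:30 AM + 5:00 = 7:30 AM on Oct 3.
Arrival in UTC: 8:40 AM + 7:00 = 3:40 PM on Oct 3.
Elapsed = 3:40 PM − 7:30 AM = 8 hours 10 minutes.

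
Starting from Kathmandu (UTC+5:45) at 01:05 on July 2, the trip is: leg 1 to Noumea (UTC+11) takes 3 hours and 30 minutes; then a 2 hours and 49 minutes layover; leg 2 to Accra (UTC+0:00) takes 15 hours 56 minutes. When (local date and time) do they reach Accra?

17:35 on Jul 2

Convert departure to UTC: 01:05 − 5:45 = 19:20 UTC on Jul 1.
Add 3 hours 30 minutes leg 1 → 22:50 UTC.
Add 2 hours 49 minutes layover in Noumea → 01:39 UTC (Jul 2).
Add 15 hours and 56 minutes leg 2 → 17:35 UTC.
Accra is UTC+0, so local arrival is the same: 17:35 on Jul 2.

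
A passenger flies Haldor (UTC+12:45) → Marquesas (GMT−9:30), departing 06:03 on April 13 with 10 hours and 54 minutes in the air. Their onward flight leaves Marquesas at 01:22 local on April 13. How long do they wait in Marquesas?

6 hours 40 minutes

Convert departure to UTC: 06:03 − 12:45 = 17:18 UTC on Apr 12.
Add 10 hours and 54 minutes flight time → 04:12 UTC (Apr 13).
Marquesas is UTC−9:30, so local arrival = 04:12 − 9:30 = 18:42 on Apr 12.
Layover = 01:22 − 18:42 (+1 day) = 6 hours 40 minutes.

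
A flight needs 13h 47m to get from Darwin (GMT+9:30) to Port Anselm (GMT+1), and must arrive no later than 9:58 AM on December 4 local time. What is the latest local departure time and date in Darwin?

4:41 AM on December 4

Target arrival in UTC: 9:58 AM − 1:00 = 8:58 AM on Dec 4.
Subtract 13 hours 47 minutes → departure 7:11 PM UTC on Dec 3.
Darwin is UTC+9:30: 7:11 PM + 9:30 = 4:41 AM on Dec 4.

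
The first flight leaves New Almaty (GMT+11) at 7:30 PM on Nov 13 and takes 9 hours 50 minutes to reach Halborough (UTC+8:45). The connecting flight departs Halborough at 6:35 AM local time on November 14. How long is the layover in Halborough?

Convert departure to UTC: 7:30 PM − 11:00 = 8:30 AM UTC on Nov 13.
Add 9 hours and 50 minutes flight time → 6:20 PM UTC.
Halborough is UTC+8:45, so local arrival = 6:20 PM + 8:45 = 3:05 AM on Nov 14.
Layover = 6:35 AM − 3:05 AM = 3 hours 30 minutes.

3 hours 30 minutes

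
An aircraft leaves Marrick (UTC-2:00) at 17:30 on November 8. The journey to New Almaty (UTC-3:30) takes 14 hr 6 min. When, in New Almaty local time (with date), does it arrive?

06:06 on November 9

Convert departure to UTC: 17:30 + 2:00 = 19:30 UTC on Nov 8.
Add 14 hours 6 minutes travel time → 09:36 UTC (Nov 9).
New Almaty is UTC−3:30, so local arrival = 09:36 − 3:30 = 06:06 on Nov 9.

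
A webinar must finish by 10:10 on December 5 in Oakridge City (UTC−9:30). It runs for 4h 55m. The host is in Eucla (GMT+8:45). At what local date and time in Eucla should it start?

Target end time in UTC: 10:10 + 9:30 = 19:40 on Dec 5.
Subtract 4 hours 55 minutes → start 14:45 UTC on Dec 5.
Eucla is UTC+8:45: 14:45 + 8:45 = 23:30 on Dec 5.

23:30 on December 5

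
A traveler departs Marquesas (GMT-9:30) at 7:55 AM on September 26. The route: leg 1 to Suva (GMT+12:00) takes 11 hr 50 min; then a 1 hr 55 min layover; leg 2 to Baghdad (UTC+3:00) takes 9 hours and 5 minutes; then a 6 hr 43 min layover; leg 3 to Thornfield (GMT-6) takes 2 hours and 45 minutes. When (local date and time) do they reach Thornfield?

Convert departure to UTC: 7:55 AM + 9:30 = 5:25 PM UTC on Sep 26.
Add 11 hours and 50 minutes leg 1 → 5:15 AM UTC (Sep 27).
Add 1 hour and 55 minutes layover in Suva → 7:10 AM UTC.
Add 9 hours and 5 minutes leg 2 → 4:15 PM UTC.
Add 6 hours 43 minutes layover in Baghdad → 10:58 PM UTC.
Add 2 hours 45 minutes leg 3 → 1:43 AM UTC (Sep 28).
Thornfield is UTC−6:00, so local arrival = 1:43 AM − 6:00 = 7:43 PM on Sep 27.

7:43 PM on September 27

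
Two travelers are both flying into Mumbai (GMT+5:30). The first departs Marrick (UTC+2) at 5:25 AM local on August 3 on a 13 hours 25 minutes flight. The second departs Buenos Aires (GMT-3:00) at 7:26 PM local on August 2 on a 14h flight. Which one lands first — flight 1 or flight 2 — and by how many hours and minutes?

the second, by 4 hours 24 minutes

Flight 1 in UTC: 5:25 AM − 2:00 = 3:25 AM on Aug 3.
+13 hours and 25 minutes → arrive 4:50 PM UTC on Aug 3.
Flight 2 in UTC: 7:26 PM + 3:00 = 10:26 PM on Aug 2.
+14 hours → arrive 12:26 PM UTC on Aug 3.
Flight 2 lands earlier by 4 hours 24 minutes.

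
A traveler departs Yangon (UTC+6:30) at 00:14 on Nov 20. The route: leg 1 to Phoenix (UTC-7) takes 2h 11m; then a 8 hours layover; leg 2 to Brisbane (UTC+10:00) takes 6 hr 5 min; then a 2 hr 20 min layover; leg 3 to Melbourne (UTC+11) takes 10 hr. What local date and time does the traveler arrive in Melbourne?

Convert departure to UTC: 00:14 − 6:30 = 17:44 UTC on Nov 19.
Add 2 hours and 11 minutes leg 1 → 19:55 UTC.
Add 8 hours layover in Phoenix → 03:55 UTC (Nov 20).
Add 6 hours 5 minutes leg 2 → 10:00 UTC.
Add 2 hours and 20 minutes layover in Brisbane → 12:20 UTC.
Add 10 hours leg 3 → 22:20 UTC.
Melbourne is UTC+11:00, so local arrival = 22:20 + 11:00 = 09:20 on Nov 21.

09:20 on Nov 21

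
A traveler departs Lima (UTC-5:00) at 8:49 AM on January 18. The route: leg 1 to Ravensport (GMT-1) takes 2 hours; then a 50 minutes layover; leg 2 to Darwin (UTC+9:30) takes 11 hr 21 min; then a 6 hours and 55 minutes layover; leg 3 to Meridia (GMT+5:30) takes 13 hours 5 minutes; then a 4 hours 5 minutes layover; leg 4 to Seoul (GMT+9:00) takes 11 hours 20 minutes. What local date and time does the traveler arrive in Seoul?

12:25 AM on January 21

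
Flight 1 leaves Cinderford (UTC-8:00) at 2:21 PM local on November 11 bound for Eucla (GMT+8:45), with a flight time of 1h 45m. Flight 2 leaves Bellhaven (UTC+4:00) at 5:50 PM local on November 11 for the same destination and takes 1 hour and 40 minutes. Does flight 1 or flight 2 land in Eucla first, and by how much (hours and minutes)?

the second, by 8 hours 36 minutes

Flight 1 in UTC: 2:21 PM + 8:00 = 10:21 PM on Nov 11.
+1 hour and 45 minutes → arrive 12:06 AM UTC on Nov 12.
Flight 2 in UTC: 5:50 PM − 4:00 = 1:50 PM on Nov 11.
+1 hour 40 minutes → arrive 3:30 PM UTC on Nov 11.
Flight 2 lands earlier by 8 hours 36 minutes.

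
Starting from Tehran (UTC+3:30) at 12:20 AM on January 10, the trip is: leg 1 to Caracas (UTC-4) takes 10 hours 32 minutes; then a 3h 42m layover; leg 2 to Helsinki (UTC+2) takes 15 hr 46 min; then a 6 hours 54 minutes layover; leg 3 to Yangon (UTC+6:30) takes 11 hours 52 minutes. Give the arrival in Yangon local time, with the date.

Convert departure to UTC: 12:20 AM − 3:30 = 8:50 PM UTC on Jan 9.
Add 10 hours and 32 minutes leg 1 → 7:22 AM UTC (Jan 10).
Add 3 hours and 42 minutes layover in Caracas → 11:04 AM UTC.
Add 15 hours and 46 minutes leg 2 → 2:50 AM UTC (Jan 11).
Add 6 hours 54 minutes layover in Helsinki → 9:44 AM UTC.
Add 11 hours and 52 minutes leg 3 → 9:36 PM UTC.
Yangon is UTC+6:30, so local arrival = 9:36 PM + 6:30 = 4:06 AM on Jan 12.

4:06 AM on January 12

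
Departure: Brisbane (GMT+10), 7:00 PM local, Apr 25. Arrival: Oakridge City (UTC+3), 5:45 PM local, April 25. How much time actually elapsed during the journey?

Departure in UTC: 7:00 PM − 10:00 = 9:00 AM on Apr 25.
Arrival in UTC: 5:45 PM − 3:00 = 2:45 PM on Apr 25.
Elapsed = 2:45 PM − 9:00 AM = 5 hours 45 minutes.

5 hours 45 minutes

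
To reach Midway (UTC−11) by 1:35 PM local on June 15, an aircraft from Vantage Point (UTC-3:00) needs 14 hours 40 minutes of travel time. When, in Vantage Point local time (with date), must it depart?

Target arrival in UTC: 1:35 PM + 11:00 = 12:35 AM on Jun 16.
Subtract 14 hours and 40 minutes → departure 9:55 AM UTC on Jun 15.
Vantage Point is UTC−3:00: 9:55 AM − 3:00 = 6:55 AM on Jun 15.

6:55 AM on Jun 15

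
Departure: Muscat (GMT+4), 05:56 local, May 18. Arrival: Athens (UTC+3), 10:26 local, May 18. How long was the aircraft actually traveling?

Departure in UTC: 05:56 − 4:00 = 01:56 on May 18.
Arrival in UTC: 10:26 − 3:00 = 07:26 on May 18.
Elapsed = 07:26 − 01:56 = 5 hours 30 minutes.

5 hours 30 minutes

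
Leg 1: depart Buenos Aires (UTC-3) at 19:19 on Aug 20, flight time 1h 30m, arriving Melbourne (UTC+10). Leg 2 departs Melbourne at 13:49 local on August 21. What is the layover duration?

4 hours

Convert departure to UTC: 19:19 + 3:00 = 22:19 UTC on Aug 20.
Add 1 hour and 30 minutes flight time → 23:49 UTC.
Melbourne is UTC+10:00, so local arrival = 23:49 + 10:00 = 09:49 on Aug 21.
Layover = 13:49 − 09:49 = 4 hours.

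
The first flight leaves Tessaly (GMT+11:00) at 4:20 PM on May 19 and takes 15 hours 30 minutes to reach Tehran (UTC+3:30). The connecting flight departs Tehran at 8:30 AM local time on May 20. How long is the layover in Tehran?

8 hours 10 minutes

Convert departure to UTC: 4:20 PM − 11:00 = 5:20 AM UTC on May 19.
Add 15 hours 30 minutes flight time → 8:50 PM UTC.
Tehran is UTC+3:30, so local arrival = 8:50 PM + 3:30 = 12:20 AM on May 20.
Layover = 8:30 AM − 12:20 AM = 8 hours 10 minutes.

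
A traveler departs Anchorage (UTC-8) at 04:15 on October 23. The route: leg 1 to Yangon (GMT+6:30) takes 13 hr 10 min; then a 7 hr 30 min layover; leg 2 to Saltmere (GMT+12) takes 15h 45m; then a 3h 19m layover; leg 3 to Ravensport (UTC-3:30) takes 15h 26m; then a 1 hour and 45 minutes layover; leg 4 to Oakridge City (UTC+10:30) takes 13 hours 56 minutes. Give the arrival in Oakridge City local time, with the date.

21:36 on October 26

Convert departure to UTC: 04:15 + 8:00 = 12:15 UTC on Oct 23.
Add 13 hours 10 minutes leg 1 → 01:25 UTC (Oct 24).
Add 7 hours and 30 minutes layover in Yangon → 08:55 UTC.
Add 15 hours 45 minutes leg 2 → 00:40 UTC (Oct 25).
Add 3 hours and 19 minutes layover in Saltmere → 03:59 UTC.
Add 15 hours and 26 minutes leg 3 → 19:25 UTC.
Add 1 hour and 45 minutes layover in Ravensport → 21:10 UTC.
Add 13 hours and 56 minutes leg 4 → 11:06 UTC (Oct 26).
Oakridge City is UTC+10:30, so local arrival = 11:06 + 10:30 = 21:36 on Oct 26.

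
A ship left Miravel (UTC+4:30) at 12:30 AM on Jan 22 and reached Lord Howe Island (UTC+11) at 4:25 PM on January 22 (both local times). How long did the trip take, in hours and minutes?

Departure in UTC: 12:30 AM − 4:30 = 8:00 PM on Jan 21.
Arrival in UTC: 4:25 PM − 11:00 = 5:25 AM on Jan 22.
Elapsed = 5:25 AM − 8:00 PM (+1 day) = 9 hours 25 minutes.

9 hours 25 minutes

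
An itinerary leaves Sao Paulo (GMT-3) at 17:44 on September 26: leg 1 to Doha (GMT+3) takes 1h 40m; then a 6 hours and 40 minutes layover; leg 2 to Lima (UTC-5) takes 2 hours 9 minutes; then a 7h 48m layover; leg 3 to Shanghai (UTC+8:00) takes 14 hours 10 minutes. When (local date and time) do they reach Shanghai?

13:11 on September 28

Convert departure to UTC: 17:44 + 3:00 = 20:44 UTC on Sep 26.
Add 1 hour 40 minutes leg 1 → 22:24 UTC.
Add 6 hours 40 minutes layover in Doha → 05:04 UTC (Sep 27).
Add 2 hours and 9 minutes leg 2 → 07:13 UTC.
Add 7 hours and 48 minutes layover in Lima → 15:01 UTC.
Add 14 hours and 10 minutes leg 3 → 05:11 UTC (Sep 28).
Shanghai is UTC+8:00, so local arrival = 05:11 + 8:00 = 13:11 on Sep 28.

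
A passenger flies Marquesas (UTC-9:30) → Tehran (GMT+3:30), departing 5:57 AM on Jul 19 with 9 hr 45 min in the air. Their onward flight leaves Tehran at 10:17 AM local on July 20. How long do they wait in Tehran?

5 hours 35 minutes

Convert departure to UTC: 5:57 AM + 9:30 = 3:27 PM UTC on Jul 19.
Add 9 hours and 45 minutes flight time → 1:12 AM UTC (Jul 20).
Tehran is UTC+3:30, so local arrival = 1:12 AM + 3:30 = 4:42 AM on Jul 20.
Layover = 10:17 AM − 4:42 AM = 5 hours 35 minutes.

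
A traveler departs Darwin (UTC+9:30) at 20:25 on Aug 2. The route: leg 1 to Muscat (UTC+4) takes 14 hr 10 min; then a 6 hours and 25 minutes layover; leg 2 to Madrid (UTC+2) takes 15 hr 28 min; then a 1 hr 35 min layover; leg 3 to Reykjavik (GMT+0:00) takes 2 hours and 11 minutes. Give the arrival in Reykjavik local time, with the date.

02:44 on August 4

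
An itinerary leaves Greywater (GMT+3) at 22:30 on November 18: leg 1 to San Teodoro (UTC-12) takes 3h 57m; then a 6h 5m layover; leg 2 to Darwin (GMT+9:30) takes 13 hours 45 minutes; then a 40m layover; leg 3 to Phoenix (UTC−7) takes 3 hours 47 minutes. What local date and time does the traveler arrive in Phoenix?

16:44 on November 19

Convert departure to UTC: 22:30 − 3:00 = 19:30 UTC on Nov 18.
Add 3 hours 57 minutes leg 1 → 23:27 UTC.
Add 6 hours 5 minutes layover in San Teodoro → 05:32 UTC (Nov 19).
Add 13 hours 45 minutes leg 2 → 19:17 UTC.
Add 40 minutes layover in Darwin → 19:57 UTC.
Add 3 hours 47 minutes leg 3 → 23:44 UTC.
Phoenix is UTC−7:00, so local arrival = 23:44 − 7:00 = 16:44 on Nov 19.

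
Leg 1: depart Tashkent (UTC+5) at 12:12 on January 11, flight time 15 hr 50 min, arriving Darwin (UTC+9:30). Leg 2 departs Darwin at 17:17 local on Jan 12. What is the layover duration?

Convert departure to UTC: 12:12 − 5:00 = 07:12 UTC on Jan 11.
Add 15 hours 50 minutes flight time → 23:02 UTC.
Darwin is UTC+9:30, so local arrival = 23:02 + 9:30 = 08:32 on Jan 12.
Layover = 17:17 − 08:32 = 8 hours 45 minutes.

8 hours 45 minutes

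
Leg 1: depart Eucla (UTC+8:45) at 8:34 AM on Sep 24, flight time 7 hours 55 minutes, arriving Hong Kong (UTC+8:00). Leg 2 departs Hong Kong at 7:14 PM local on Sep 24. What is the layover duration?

3 hours 30 minutes

Convert departure to UTC: 8:34 AM − 8:45 = 11:49 PM UTC on Sep 23.
Add 7 hours and 55 minutes flight time → 7:44 AM UTC (Sep 24).
Hong Kong is UTC+8:00, so local arrival = 7:44 AM + 8:00 = 3:44 PM on Sep 24.
Layover = 7:14 PM − 3:44 PM = 3 hours 30 minutes.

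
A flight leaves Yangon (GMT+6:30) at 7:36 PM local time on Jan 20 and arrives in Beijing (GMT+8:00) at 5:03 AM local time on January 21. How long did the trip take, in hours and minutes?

Departure in UTC: 7:36 PM − 6:30 = 1:06 PM on Jan 20.
Arrival in UTC: 5:03 AM − 8:00 = 9:03 PM on Jan 20.
Elapsed = 9:03 PM − 1:06 PM = 7 hours 57 minutes.

7 hours 57 minutes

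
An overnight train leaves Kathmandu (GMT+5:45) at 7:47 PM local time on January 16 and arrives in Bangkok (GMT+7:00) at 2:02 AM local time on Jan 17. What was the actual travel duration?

5 hours

Bangkok is 1:15 ahead of Kathmandu.
Clock-face elapsed time (ignoring zones) is 6 hours 15 minutes.
Actual elapsed = 6 hours 15 minutes − 1:15 = 5 hours.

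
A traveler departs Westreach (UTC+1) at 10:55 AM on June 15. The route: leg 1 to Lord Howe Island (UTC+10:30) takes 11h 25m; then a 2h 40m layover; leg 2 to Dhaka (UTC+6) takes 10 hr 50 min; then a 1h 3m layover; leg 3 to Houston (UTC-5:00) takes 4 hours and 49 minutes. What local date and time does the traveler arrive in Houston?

Convert departure to UTC: 10:55 AM − 1:00 = 9:55 AM UTC on Jun 15.
Add 11 hours 25 minutes leg 1 → 9:20 PM UTC.
Add 2 hours and 40 minutes layover in Lord Howe Island → 12:00 AM UTC (Jun 16).
Add 10 hours 50 minutes leg 2 → 10:50 AM UTC.
Add 1 hour 3 minutes layover in Dhaka → 11:53 AM UTC.
Add 4 hours and 49 minutes leg 3 → 4:42 PM UTC.
Houston is UTC−5:00, so local arrival = 4:42 PM − 5:00 = 11:42 AM on Jun 16.

11:42 AM on June 16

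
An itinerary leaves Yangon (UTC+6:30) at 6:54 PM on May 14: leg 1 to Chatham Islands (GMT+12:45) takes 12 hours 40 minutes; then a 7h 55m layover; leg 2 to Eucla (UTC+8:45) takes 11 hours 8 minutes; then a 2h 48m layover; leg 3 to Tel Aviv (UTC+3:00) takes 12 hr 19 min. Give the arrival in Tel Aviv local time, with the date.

Convert departure to UTC: 6:54 PM − 6:30 = 12:24 PM UTC on May 14.
Add 12 hours 40 minutes leg 1 → 1:04 AM UTC (May 15).
Add 7 hours 55 minutes layover in Chatham Islands → 8:59 AM UTC.
Add 11 hours and 8 minutes leg 2 → 8:07 PM UTC.
Add 2 hours 48 minutes layover in Eucla → 10:55 PM UTC.
Add 12 hours and 19 minutes leg 3 → 11:14 AM UTC (May 16).
Tel Aviv is UTC+3:00, so local arrival = 11:14 AM + 3:00 = 2:14 PM on May 16.

2:14 PM on May 16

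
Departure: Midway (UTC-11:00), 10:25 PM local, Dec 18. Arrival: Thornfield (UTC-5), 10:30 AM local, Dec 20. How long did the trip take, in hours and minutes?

Thornfield is 6:00 ahead of Midway.
Clock-face elapsed time (ignoring zones) is 36 hours 5 minutes.
Actual elapsed = 36 hours 5 minutes − 6:00 = 30 hours 5 minutes.

30 hours 5 minutes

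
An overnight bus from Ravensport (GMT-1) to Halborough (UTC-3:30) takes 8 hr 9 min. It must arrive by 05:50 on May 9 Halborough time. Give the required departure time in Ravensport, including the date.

Target arrival in UTC: 05:50 + 3:30 = 09:20 on May 9.
Subtract 8 hours 9 minutes → departure 01:11 UTC on May 9.
Ravensport is UTC−1:00: 01:11 − 1:00 = 00:11 on May 9.

00:11 on May 9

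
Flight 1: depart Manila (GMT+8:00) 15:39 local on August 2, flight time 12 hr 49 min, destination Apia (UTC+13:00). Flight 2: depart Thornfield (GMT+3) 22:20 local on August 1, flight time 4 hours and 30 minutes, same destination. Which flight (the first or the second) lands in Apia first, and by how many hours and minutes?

Flight 1 in UTC: 15:39 − 8:00 = 07:39 on Aug 2.
+12 hours 49 minutes → arrive 20:28 UTC on Aug 2.
Flight 2 in UTC: 22:20 − 3:00 = 19:20 on Aug 1.
+4 hours and 30 minutes → arrive 23:50 UTC on Aug 1.
Flight 2 lands earlier by 20 hours 38 minutes.

the second, by 20 hours 38 minutes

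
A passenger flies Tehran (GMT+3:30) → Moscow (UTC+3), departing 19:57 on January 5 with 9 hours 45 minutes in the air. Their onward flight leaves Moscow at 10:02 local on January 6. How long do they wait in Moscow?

4 hours 50 minutes

Convert departure to UTC: 19:57 − 3:30 = 16:27 UTC on Jan 5.
Add 9 hours and 45 minutes flight time → 02:12 UTC (Jan 6).
Moscow is UTC+3:00, so local arrival = 02:12 + 3:00 = 05:12 on Jan 6.
Layover = 10:02 − 05:12 = 4 hours 50 minutes.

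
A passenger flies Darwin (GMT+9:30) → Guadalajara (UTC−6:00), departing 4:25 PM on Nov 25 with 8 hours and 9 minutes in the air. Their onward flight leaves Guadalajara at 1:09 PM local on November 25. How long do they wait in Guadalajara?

Convert departure to UTC: 4:25 PM − 9:30 = 6:55 AM UTC on Nov 25.
Add 8 hours 9 minutes flight time → 3:04 PM UTC.
Guadalajara is UTC−6:00, so local arrival = 3:04 PM − 6:00 = 9:04 AM on Nov 25.
Layover = 1:09 PM − 9:04 AM = 4 hours 5 minutes.

4 hours 5 minutes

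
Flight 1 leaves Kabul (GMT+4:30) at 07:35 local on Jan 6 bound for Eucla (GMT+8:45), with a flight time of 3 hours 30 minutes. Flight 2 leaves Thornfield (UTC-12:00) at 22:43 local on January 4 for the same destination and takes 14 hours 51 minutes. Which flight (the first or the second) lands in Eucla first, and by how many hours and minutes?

the second, by 5 hours 1 minute

Flight 1 in UTC: 07:35 − 4:30 = 03:05 on Jan 6.
+3 hours and 30 minutes → arrive 06:35 UTC on Jan 6.
Flight 2 in UTC: 22:43 + 12:00 = 10:43 on Jan 5.
+14 hours and 51 minutes → arrive 01:34 UTC on Jan 6.
Flight 2 lands earlier by 5 hours 1 minute.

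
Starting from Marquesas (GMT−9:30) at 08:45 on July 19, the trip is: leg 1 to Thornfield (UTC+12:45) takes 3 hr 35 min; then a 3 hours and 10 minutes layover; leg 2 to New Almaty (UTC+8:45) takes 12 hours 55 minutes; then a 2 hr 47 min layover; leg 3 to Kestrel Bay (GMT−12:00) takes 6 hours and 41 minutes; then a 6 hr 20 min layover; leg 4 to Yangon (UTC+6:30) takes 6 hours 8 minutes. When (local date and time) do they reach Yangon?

Convert departure to UTC: 08:45 + 9:30 = 18:15 UTC on Jul 19.
Add 3 hours and 35 minutes leg 1 → 21:50 UTC.
Add 3 hours and 10 minutes layover in Thornfield → 01:00 UTC (Jul 20).
Add 12 hours 55 minutes leg 2 → 13:55 UTC.
Add 2 hours and 47 minutes layover in New Almaty → 16:42 UTC.
Add 6 hours and 41 minutes leg 3 → 23:23 UTC.
Add 6 hours 20 minutes layover in Kestrel Bay → 05:43 UTC (Jul 21).
Add 6 hours 8 minutes leg 4 → 11:51 UTC.
Yangon is UTC+6:30, so local arrival = 11:51 + 6:30 = 18:21 on Jul 21.

18:21 on July 21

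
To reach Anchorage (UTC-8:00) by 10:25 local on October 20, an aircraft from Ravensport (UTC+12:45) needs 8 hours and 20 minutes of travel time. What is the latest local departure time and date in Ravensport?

22:50 on October 20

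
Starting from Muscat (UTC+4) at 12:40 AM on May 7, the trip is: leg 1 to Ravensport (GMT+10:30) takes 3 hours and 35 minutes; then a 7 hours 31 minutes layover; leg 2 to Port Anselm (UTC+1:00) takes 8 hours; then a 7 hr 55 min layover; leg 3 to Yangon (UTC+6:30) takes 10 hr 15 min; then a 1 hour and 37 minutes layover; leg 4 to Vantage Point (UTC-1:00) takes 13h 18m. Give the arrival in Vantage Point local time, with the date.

Convert departure to UTC: 12:40 AM − 4:00 = 8:40 PM UTC on May 6.
Add 3 hours 35 minutes leg 1 → 12:15 AM UTC (May 7).
Add 7 hours and 31 minutes layover in Ravensport → 7:46 AM UTC.
Add 8 hours leg 2 → 3:46 PM UTC.
Add 7 hours and 55 minutes layover in Port Anselm → 11:41 PM UTC.
Add 10 hours and 15 minutes leg 3 → 9:56 AM UTC (May 8).
Add 1 hour 37 minutes layover in Yangon → 11:33 AM UTC.
Add 13 hours and 18 minutes leg 4 → 12:51 AM UTC (May 9).
Vantage Point is UTC−1:00, so local arrival = 12:51 AM − 1:00 = 11:51 PM on May 8.

11:51 PM on May 8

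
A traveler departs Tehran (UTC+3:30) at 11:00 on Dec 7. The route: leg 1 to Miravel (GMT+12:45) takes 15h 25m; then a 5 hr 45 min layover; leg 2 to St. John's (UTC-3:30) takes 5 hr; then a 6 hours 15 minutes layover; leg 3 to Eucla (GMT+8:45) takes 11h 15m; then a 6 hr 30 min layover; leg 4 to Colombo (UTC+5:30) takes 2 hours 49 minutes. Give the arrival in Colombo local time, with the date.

17:59 on Dec 9

Convert departure to UTC: 11:00 − 3:30 = 07:30 UTC on Dec 7.
Add 15 hours 25 minutes leg 1 → 22:55 UTC.
Add 5 hours 45 minutes layover in Miravel → 04:40 UTC (Dec 8).
Add 5 hours leg 2 → 09:40 UTC.
Add 6 hours 15 minutes layover in St. John's → 15:55 UTC.
Add 11 hours 15 minutes leg 3 → 03:10 UTC (Dec 9).
Add 6 hours and 30 minutes layover in Eucla → 09:40 UTC.
Add 2 hours and 49 minutes leg 4 → 12:29 UTC.
Colombo is UTC+5:30, so local arrival = 12:29 + 5:30 = 17:59 on Dec 9.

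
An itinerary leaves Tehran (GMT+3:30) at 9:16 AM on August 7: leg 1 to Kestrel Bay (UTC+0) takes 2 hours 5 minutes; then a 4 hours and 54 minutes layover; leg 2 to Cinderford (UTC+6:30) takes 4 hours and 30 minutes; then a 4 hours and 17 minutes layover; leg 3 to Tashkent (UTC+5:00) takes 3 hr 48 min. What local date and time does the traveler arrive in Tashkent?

Convert departure to UTC: 9:16 AM − 3:30 = 5:46 AM UTC on Aug 7.
Add 2 hours and 5 minutes leg 1 → 7:51 AM UTC.
Add 4 hours 54 minutes layover in Kestrel Bay → 12:45 PM UTC.
Add 4 hours 30 minutes leg 2 → 5:15 PM UTC.
Add 4 hours and 17 minutes layover in Cinderford → 9:32 PM UTC.
Add 3 hours 48 minutes leg 3 → 1:20 AM UTC (Aug 8).
Tashkent is UTC+5:00, so local arrival = 1:20 AM + 5:00 = 6:20 AM on Aug 8.

6:20 AM on August 8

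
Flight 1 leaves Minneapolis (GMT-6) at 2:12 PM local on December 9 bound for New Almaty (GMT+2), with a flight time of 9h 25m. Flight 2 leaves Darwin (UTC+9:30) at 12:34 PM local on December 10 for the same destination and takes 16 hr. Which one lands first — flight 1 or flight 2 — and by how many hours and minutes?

the first, by 13 hours 27 minutes

Flight 1 in UTC: 2:12 PM + 6:00 = 8:12 PM on Dec 9.
+9 hours 25 minutes → arrive 5:37 AM UTC on Dec 10.
Flight 2 in UTC: 12:34 PM − 9:30 = 3:04 AM on Dec 10.
+16 hours → arrive 7:04 PM UTC on Dec 10.
Flight 1 lands earlier by 13 hours 27 minutes.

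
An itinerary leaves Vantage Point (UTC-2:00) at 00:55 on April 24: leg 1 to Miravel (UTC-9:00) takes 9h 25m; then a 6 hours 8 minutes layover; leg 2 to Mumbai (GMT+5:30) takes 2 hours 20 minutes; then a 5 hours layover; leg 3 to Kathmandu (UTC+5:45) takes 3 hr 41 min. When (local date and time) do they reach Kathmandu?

Convert departure to UTC: 00:55 + 2:00 = 02:55 UTC on Apr 24.
Add 9 hours 25 minutes leg 1 → 12:20 UTC.
Add 6 hours 8 minutes layover in Miravel → 18:28 UTC.
Add 2 hours and 20 minutes leg 2 → 20:48 UTC.
Add 5 hours layover in Mumbai → 01:48 UTC (Apr 25).
Add 3 hours and 41 minutes leg 3 → 05:29 UTC.
Kathmandu is UTC+5:45, so local arrival = 05:29 + 5:45 = 11:14 on Apr 25.

11:14 on April 25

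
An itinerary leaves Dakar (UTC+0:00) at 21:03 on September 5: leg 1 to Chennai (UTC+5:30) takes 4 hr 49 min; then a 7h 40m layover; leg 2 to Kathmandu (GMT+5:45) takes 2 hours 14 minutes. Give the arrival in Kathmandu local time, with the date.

Dakar is at UTC+0, so departure is already 21:03 UTC on Sep 5.
Add 4 hours and 49 minutes leg 1 → 01:52 UTC (Sep 6).
Add 7 hours and 40 minutes layover in Chennai → 09:32 UTC.
Add 2 hours and 14 minutes leg 2 → 11:46 UTC.
Kathmandu is UTC+5:45, so local arrival = 11:46 + 5:45 = 17:31 on Sep 6.

17:31 on September 6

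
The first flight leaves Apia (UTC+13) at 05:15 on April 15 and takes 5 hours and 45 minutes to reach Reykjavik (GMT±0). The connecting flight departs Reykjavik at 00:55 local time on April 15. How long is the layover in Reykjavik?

2 hours 55 minutes

Convert departure to UTC: 05:15 − 13:00 = 16:15 UTC on Apr 14.
Add 5 hours and 45 minutes flight time → 22:00 UTC.
Reykjavik is UTC+0, so local arrival is the same: 22:00 on Apr 14.
Layover = 00:55 − 22:00 (+1 day) = 2 hours 55 minutes.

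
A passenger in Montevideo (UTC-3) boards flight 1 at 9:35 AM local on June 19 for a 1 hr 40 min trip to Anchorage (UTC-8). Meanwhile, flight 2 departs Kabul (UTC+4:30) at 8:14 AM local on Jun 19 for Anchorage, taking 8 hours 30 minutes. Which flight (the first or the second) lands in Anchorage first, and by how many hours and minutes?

the second, by 2 hours 1 minute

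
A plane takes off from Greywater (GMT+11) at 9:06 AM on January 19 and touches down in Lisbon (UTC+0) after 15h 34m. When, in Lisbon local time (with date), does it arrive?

1:40 PM on January 19

Convert departure to UTC: 9:06 AM − 11:00 = 10:06 PM UTC on Jan 18.
Add 15 hours 34 minutes travel time → 1:40 PM UTC (Jan 19).
Lisbon is UTC+0, so local arrival is the same: 1:40 PM on Jan 19.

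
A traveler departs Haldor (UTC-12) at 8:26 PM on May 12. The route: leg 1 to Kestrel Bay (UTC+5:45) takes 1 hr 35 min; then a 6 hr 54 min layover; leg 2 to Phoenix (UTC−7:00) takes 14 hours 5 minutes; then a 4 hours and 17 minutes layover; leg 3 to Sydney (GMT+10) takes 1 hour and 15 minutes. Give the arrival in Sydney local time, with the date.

Convert departure to UTC: 8:26 PM + 12:00 = 8:26 AM UTC on May 13.
Add 1 hour 35 minutes leg 1 → 10:01 AM UTC.
Add 6 hours and 54 minutes layover in Kestrel Bay → 4:55 PM UTC.
Add 14 hours and 5 minutes leg 2 → 7:00 AM UTC (May 14).
Add 4 hours 17 minutes layover in Phoenix → 11:17 AM UTC.
Add 1 hour and 15 minutes leg 3 → 12:32 PM UTC.
Sydney is UTC+10:00, so local arrival = 12:32 PM + 10:00 = 10:32 PM on May 14.

10:32 PM on May 14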